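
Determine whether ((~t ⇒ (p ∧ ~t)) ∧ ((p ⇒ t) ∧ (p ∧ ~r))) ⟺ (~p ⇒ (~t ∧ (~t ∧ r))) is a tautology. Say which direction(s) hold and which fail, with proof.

Only the forward direction holds.

(→) Assume the antecedent. If r is true, the antecedent cannot hold. If r is false, the antecedent forces (r = F, p = T, t = T), and ~p ⇒ (~t ∧ (~t ∧ r)) holds there. Either way ~p ⇒ (~t ∧ (~t ∧ r)) holds.

(←) This fails. Under r = T, p = F, t = F, the left side is false but the right side is true.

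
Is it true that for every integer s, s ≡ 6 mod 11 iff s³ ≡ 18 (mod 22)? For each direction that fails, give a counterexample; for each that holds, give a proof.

Converse. The residues r modulo 22 with r³ ≡ 18 (mod 22) are exactly {6}, and each is ≡ 6 (mod 11).

Forward direction. This fails: take s = 17. Then 17 ≡ 6 (mod 11), but 17³ = 4913 ≡ 7 (mod 22), not 18.

(⇒) fails; (⇐) holds.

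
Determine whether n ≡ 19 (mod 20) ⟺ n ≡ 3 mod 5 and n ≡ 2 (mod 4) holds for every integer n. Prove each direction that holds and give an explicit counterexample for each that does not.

(⟹) This fails: n = 19 gives 19 ≡ 19 (mod 20) but 19 ≡ 4 (mod 5), so the conjunction on the right does not hold.

(⟸) This fails: n = 18 satisfies both congruences on the right (18 ≡ 3 mod 5 and 18 ≡ 2 mod 4) yet 18 ≡ 18 (mod 20), not 19.

Both directions fail.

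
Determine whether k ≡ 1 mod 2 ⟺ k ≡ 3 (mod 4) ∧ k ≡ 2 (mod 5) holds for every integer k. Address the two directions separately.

Only the converse holds.

(→) This fails: k = 1 gives 1 ≡ 1 (mod 2) but 1 ≡ 1 (mod 4), so the conjunction on the right does not hold.

(←) Conversely, if k ≡ 3 (mod 4) and k ≡ 2 (mod 5), then by the Chinese remainder theorem k ≡ 7 (mod 20). Since 7 ≡ 1 (mod 2) and 2 ∣ 20, we get k ≡ 1 (mod 2).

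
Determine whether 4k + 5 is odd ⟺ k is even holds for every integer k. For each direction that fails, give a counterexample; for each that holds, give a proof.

[⇒] This fails: take k = 1. Then 4k + 5 = 9, which is odd, yet k = 1 is odd, not even.

[⇐] Suppose k is even. Since 4 is even, 4k is even for every k, so 4k + 5 has the same parity as 5, which is odd. Hence 4k + 5 is odd.

Only the converse holds.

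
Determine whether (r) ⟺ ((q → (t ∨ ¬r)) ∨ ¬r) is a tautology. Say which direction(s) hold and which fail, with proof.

(⇒) fails and (⇐) fails.

(→) This fails. Under q = T, r = T, t = F, the left side is true but the right side is false.

(←) This fails. Under q = F, r = F, t = F, the left side is false but the right side is true.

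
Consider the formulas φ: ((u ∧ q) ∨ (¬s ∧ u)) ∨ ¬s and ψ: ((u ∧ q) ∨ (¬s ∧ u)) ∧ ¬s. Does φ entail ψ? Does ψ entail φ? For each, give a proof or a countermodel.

(→) This fails. Under u = F, q = F, s = F, the left side is true but the right side is false.

(←) Assume the antecedent. If u is true, the antecedent forces (u = T, q = F, s = F) or (u = T, q = T, s = F), and ((u ∧ q) ∨ (¬s ∧ u)) ∨ ¬s holds there. If u is false, the antecedent cannot hold. Either way ((u ∧ q) ∨ (¬s ∧ u)) ∨ ¬s holds.

Only the converse holds.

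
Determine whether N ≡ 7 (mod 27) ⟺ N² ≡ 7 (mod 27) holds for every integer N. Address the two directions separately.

(→) This fails: take N = 7. Then 7 ≡ 7 (mod 27), but 7² = 49 ≡ 22 (mod 27), not 7.

(←) This fails: take N = 13. Then 13² = 169 ≡ 7 (mod 27), yet 13 ≡ 13 (mod 27), not 7.

Neither direction holds.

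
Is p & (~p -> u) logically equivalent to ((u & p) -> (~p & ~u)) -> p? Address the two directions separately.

(⟹) Assume the antecedent. If u is true, the antecedent forces (u = T, p = T), and ((u & p) -> (~p & ~u)) -> p holds there. If u is false, the antecedent forces (u = F, p = T), and ((u & p) -> (~p & ~u)) -> p holds there. Either way ((u & p) -> (~p & ~u)) -> p holds.

(⟸) Assume the antecedent. If u is true, the antecedent forces (u = T, p = T), and p & (~p -> u) holds there. If u is false, the antecedent forces (u = F, p = T), and p & (~p -> u) holds there. Either way p & (~p -> u) holds.

Both directions hold; the statement is true.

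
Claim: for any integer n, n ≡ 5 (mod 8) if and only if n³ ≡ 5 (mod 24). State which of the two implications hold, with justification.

(⇒) fails; (⇐) holds.

(⟹) This fails: take n = 13. Then 13 ≡ 5 (mod 8), but 13³ = 2197 ≡ 13 (mod 24), not 5.

(⟸) Conversely, the residues r modulo 24 with r³ ≡ 5 (mod 24) are exactly {5}, and each is ≡ 5 (mod 8).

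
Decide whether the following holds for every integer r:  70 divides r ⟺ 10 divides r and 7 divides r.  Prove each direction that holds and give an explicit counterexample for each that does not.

Both directions hold.

(→) If 70 ∣ r, write r = 70q. Since 70 = 7·10, r = 10·(7q), so 10 ∣ r; and since 70 = 10·7, r = 7·(10q), so 7 ∣ r.

(←) Suppose 10 ∣ r and 7 ∣ r. Any common multiple of 10 and 7 is a multiple of their lcm; here gcd(10, 7) = 1, so lcm(10, 7) = 10·7 = 70, so 70 ∣ r.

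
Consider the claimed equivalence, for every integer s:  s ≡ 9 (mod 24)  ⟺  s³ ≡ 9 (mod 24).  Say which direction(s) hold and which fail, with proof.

The biconditional holds.

Forward direction. Suppose s ≡ 9 (mod 24). Write s = 24j + 9. Then (24j + 9)³ = 13824j³ + 15552j² + 5832j + 729 = 24(576j³ + 648j² + 243j + 30) + 9, so s³ ≡ 9 (mod 24).

Converse. Suppose s³ ≡ 9 (mod 24). The only residue r in {0, …, 23} with r³ ≡ 9 (mod 24) is r = 9, so s ≡ 9 (mod 24).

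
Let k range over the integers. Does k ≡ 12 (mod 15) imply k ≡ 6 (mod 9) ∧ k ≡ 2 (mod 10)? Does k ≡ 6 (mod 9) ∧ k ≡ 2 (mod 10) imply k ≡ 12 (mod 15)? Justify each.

Only the reverse direction holds.

[⇒] This fails: k = 72 gives 72 ≡ 12 (mod 15) but 72 ≡ 0 (mod 9), so the conjunction on the right does not hold.

[⇐] Conversely, if k ≡ 6 (mod 9) and k ≡ 2 (mod 10), then by the Chinese remainder theorem k ≡ 42 (mod 90). Since 42 ≡ 12 (mod 15) and 15 ∣ 90, we get k ≡ 12 (mod 15).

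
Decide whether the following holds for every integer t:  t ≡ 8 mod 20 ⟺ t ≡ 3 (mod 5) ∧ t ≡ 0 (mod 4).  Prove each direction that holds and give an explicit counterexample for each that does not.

Both directions hold.

[⇒] Suppose t ≡ 8 (mod 20); write t = 20j + 8. Since 5 ∣ 20, reducing mod 5 gives t ≡ 8 ≡ 3 (mod 5); since 4 ∣ 20, reducing mod 4 gives t ≡ 8 ≡ 0 (mod 4).

[⇐] Conversely, if t ≡ 3 (mod 5) and t ≡ 0 (mod 4), then by the Chinese remainder theorem t ≡ 8 (mod 20). This is exactly t ≡ 8 (mod 20).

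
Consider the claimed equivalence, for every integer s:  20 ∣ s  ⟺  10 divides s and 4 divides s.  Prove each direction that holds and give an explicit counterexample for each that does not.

(⟸) Suppose 10 ∣ s and 4 ∣ s. Any common multiple of 10 and 4 is a multiple of their lcm; here lcm(10, 4) = 10·4/gcd(10, 4) = 40/2 = 20, so 20 ∣ s.

(⟹) If 20 ∣ s, write s = 20q. Since 20 = 2·10, s = 10·(2q), so 10 ∣ s; and since 20 = 5·4, s = 4·(5q), so 4 ∣ s.

Both implications hold.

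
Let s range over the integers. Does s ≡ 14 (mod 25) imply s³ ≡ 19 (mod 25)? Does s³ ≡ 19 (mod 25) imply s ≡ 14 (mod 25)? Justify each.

(⟸) Suppose s³ ≡ 19 (mod 25). The only residue r in {0, …, 24} with r³ ≡ 19 (mod 25) is r = 14, so s ≡ 14 (mod 25).

(⟹) Suppose s ≡ 14 (mod 25). Write s = 25j + 14. Then (25j + 14)³ = 15625j³ + 26250j² + 14700j + 2744 = 25(625j³ + 1050j² + 588j + 109) + 19, so s³ ≡ 19 (mod 25).

Equivalent; both directions hold.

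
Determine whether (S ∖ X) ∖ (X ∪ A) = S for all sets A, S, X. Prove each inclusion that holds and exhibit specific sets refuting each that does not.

The sets are not equal: only the forward inclusion holds.

Reverse inclusion. This inclusion fails. Take A = {1}, S = {1}, X = ∅; then 1 ∈ S but 1 ∉ (S ∖ X) ∖ (X ∪ A).

Forward inclusion. Let x ∈ (S ∖ X) ∖ (X ∪ A). Then x ∈ S and x ∉ A, X, from which x ∈ S.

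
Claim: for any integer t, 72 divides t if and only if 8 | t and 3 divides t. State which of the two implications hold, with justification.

Only the forward direction holds.

Converse. This fails: take t = 24. Both 8 ∣ 24 and 3 ∣ 24, yet 24 is not a multiple of 72 (since 24 = 0·72 + 24), so 72 ∤ 24.

Forward direction. If 72 ∣ t, write t = 72q. Since 72 = 9·8, t = 8·(9q), so 8 ∣ t; and since 72 = 24·3, t = 3·(24q), so 3 ∣ t.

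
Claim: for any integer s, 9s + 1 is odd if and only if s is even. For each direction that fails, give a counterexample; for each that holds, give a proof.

Both directions hold; the statement is true.

Forward direction. Suppose 9s + 1 is odd. Since 9 is odd, 9s and s have the same parity, so 9s + 1 ≡ s + 1 (mod 2). As 1 is odd, 9s + 1 is odd exactly when s is even. Thus s is even.

Converse. Suppose s is even; write s = 2j. Then 9s + 1 = 9·(2j) + 1 = 2·9j + 1, which is odd.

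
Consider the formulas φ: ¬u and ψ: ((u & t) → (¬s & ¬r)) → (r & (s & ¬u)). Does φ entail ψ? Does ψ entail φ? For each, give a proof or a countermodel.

(⟹) This fails. Under t = F, s = F, u = F, r = F, the left side is true but the right side is false.

(⟸) This fails. Under t = T, s = T, u = T, r = F, the left side is false but the right side is true.

(⇒) fails and (⇐) fails.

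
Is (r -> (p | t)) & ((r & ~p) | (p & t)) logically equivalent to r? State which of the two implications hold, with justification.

(→) This fails. Under t = T, p = T, r = F, the left side is true but the right side is false.

(←) This fails. Under t = F, p = F, r = T, the left side is false but the right side is true.

Neither direction holds.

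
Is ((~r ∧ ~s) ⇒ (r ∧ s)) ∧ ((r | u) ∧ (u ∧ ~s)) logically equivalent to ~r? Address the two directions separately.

(⇒) fails and (⇐) fails.

(⇒) This fails. Under s = F, r = T, u = T, the left side is true but the right side is false.

(⇐) This fails. Under s = F, r = F, u = F, the left side is false but the right side is true.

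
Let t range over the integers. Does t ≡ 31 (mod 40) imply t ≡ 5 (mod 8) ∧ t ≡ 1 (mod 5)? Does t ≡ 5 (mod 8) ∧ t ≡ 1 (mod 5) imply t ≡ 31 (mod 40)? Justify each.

(⟹) This fails: t = 31 gives 31 ≡ 31 (mod 40) but 31 ≡ 7 (mod 8), so the conjunction on the right does not hold.

(⟸) This fails: t = 21 satisfies both congruences on the right (21 ≡ 5 mod 8 and 21 ≡ 1 mod 5) yet 21 ≡ 21 (mod 40), not 31.

Neither direction holds.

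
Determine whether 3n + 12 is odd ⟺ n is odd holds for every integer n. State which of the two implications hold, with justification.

(→) Suppose 3n + 12 is odd. Since 3 is odd, 3n and n have the same parity, so 3n + 12 ≡ n + 12 (mod 2). As 12 is even, 3n + 12 is odd exactly when n is odd. Thus n is odd.

(←) Conversely, suppose n is odd; write n = 2j + 1. Then 3n + 12 = 3·(2j + 1) + 12 = 2·3j + 15, which is odd.

The biconditional holds.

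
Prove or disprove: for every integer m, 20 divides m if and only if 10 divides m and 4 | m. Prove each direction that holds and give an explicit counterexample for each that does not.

(←) Suppose 10 ∣ m and 4 ∣ m. Any common multiple of 10 and 4 is a multiple of their lcm; here lcm(10, 4) = 10·4/gcd(10, 4) = 40/2 = 20, so 20 ∣ m.

(→) If 20 ∣ m, write m = 20q. Since 20 = 2·10, m = 10·(2q), so 10 ∣ m; and since 20 = 5·4, m = 4·(5q), so 4 ∣ m.

The biconditional holds.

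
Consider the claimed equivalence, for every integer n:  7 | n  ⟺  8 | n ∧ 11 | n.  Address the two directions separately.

(→) This fails: take n = 7. Certainly 7 ∣ 7, but 8 ∤ 7.

(←) This fails: take n = 88. Both 8 ∣ 88 and 11 ∣ 88, yet 88 is not a multiple of 7 (since 88 = 12·7 + 4), so 7 ∤ 88.

(⇒) fails and (⇐) fails.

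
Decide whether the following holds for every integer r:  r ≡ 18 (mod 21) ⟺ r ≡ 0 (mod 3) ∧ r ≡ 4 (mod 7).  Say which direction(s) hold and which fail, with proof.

Equivalent; both directions hold.

Forward direction. Suppose r ≡ 18 (mod 21); write r = 21j + 18. Since 3 ∣ 21, reducing mod 3 gives r ≡ 18 ≡ 0 (mod 3); since 7 ∣ 21, reducing mod 7 gives r ≡ 18 ≡ 4 (mod 7).

Converse. If r ≡ 0 (mod 3) and r ≡ 4 (mod 7), then by the Chinese remainder theorem r ≡ 18 (mod 21). This is exactly r ≡ 18 (mod 21).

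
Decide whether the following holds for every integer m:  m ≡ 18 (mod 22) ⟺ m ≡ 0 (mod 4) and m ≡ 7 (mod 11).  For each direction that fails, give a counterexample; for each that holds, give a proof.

Only the converse holds.

(→) This fails: m = 18 gives 18 ≡ 18 (mod 22) but 18 ≡ 2 (mod 4), so the conjunction on the right does not hold.

(←) Conversely, if m ≡ 0 (mod 4) and m ≡ 7 (mod 11), then by the Chinese remainder theorem m ≡ 40 (mod 44). Since 40 ≡ 18 (mod 22) and 22 ∣ 44, we get m ≡ 18 (mod 22).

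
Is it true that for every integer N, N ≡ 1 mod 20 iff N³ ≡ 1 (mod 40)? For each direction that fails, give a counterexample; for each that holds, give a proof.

Forward direction. This fails: take N = 21. Then 21 ≡ 1 (mod 20), but 21³ = 9261 ≡ 21 (mod 40), not 1.

Converse. The residues r modulo 40 with r³ ≡ 1 (mod 40) are exactly {1}, and each is ≡ 1 (mod 20).

Only the reverse direction holds.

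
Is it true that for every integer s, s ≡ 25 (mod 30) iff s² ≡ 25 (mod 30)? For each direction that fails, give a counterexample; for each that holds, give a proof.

(⟹) Suppose s ≡ 25 (mod 30). Write s = 30j + 25. Then (30j + 25)² = 900j² + 1500j + 625 = 30(30j² + 50j + 20) + 25, so s² ≡ 25 (mod 30).

(⟸) This fails: take s = 5. Then 5² = 25 ≡ 25 (mod 30), yet 5 ≡ 5 (mod 30), not 25.

Only the forward direction holds.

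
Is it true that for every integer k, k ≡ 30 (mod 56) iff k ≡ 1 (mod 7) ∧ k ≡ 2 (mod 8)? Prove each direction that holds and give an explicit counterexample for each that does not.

Both directions fail.

(⇒) This fails: k = 30 gives 30 ≡ 30 (mod 56) but 30 ≡ 2 (mod 7), so the conjunction on the right does not hold.

(⇐) This fails: k = 50 satisfies both congruences on the right (50 ≡ 1 mod 7 and 50 ≡ 2 mod 8) yet 50 ≡ 50 (mod 56), not 30.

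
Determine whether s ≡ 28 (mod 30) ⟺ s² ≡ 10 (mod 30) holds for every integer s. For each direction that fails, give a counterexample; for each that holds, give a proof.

(→) This fails: take s = 28. Then 28 ≡ 28 (mod 30), but 28² = 784 ≡ 4 (mod 30), not 10.

(←) This fails: take s = 10. Then 10² = 100 ≡ 10 (mod 30), yet 10 ≡ 10 (mod 30), not 28.

(⇒) fails and (⇐) fails.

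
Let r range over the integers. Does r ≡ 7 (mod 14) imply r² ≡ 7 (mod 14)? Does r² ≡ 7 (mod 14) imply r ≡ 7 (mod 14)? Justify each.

Both implications hold.

[⇒] Suppose r ≡ 7 (mod 14). Write r = 14j + 7. Then (14j + 7)² = 196j² + 196j + 49 = 14(14j² + 14j + 3) + 7, so r² ≡ 7 (mod 14).

[⇐] Conversely, suppose r² ≡ 7 (mod 14). The only residue r in {0, …, 13} with r² ≡ 7 (mod 14) is r = 7, so r ≡ 7 (mod 14).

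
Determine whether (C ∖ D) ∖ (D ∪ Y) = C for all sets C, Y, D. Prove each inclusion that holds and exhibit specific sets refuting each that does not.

(⟹) Let x ∈ (C ∖ D) ∖ (D ∪ Y). Then x ∈ C and x ∉ Y, D, from which x ∈ C.

(⟸) This inclusion fails. Take C = {1}, Y = {1}, D = ∅; then 1 ∈ C but 1 ∉ (C ∖ D) ∖ (D ∪ Y).

The sets are not equal: only the forward inclusion holds.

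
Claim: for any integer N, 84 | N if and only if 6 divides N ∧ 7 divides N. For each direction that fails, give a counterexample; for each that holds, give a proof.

(⇐) This fails: take N = 42. Both 6 ∣ 42 and 7 ∣ 42, yet 42 is not a multiple of 84 (since 42 = 0·84 + 42), so 84 ∤ 42.

(⇒) If 84 ∣ N, write N = 84q. Since 84 = 14·6, N = 6·(14q), so 6 ∣ N; and since 84 = 12·7, N = 7·(12q), so 7 ∣ N.

Only the forward direction holds.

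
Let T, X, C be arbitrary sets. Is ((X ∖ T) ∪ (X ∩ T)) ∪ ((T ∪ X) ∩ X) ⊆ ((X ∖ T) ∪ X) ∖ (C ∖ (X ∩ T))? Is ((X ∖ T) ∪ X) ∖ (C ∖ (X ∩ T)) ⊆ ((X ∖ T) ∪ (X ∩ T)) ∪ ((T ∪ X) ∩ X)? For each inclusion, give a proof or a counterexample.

Reverse inclusion. Let x ∈ ((X ∖ T) ∪ X) ∖ (C ∖ (X ∩ T)). Then either x ∈ X and x ∉ T, C; or x ∈ T ∩ X and x ∉ C; or x ∈ T ∩ X ∩ C. In each case x ∈ ((X ∖ T) ∪ (X ∩ T)) ∪ ((T ∪ X) ∩ X), so ((X ∖ T) ∪ X) ∖ (C ∖ (X ∩ T)) ⊆ ((X ∖ T) ∪ (X ∩ T)) ∪ ((T ∪ X) ∩ X).

Forward inclusion. This inclusion fails. Take T = ∅, X = {1}, C = {1}; then 1 ∈ ((X ∖ T) ∪ (X ∩ T)) ∪ ((T ∪ X) ∩ X) but 1 ∉ ((X ∖ T) ∪ X) ∖ (C ∖ (X ∩ T)).

The sets are not equal: only the reverse inclusion holds.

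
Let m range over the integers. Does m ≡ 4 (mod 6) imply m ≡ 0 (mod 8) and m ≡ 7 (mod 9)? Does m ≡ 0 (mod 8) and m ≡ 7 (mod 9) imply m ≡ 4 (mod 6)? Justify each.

Converse. If m ≡ 0 (mod 8) and m ≡ 7 (mod 9), then by the Chinese remainder theorem m ≡ 16 (mod 72). Since 16 ≡ 4 (mod 6) and 6 ∣ 72, we get m ≡ 4 (mod 6).

Forward direction. This fails: m = 64 gives 64 ≡ 4 (mod 6) but 64 ≡ 1 (mod 9), so the conjunction on the right does not hold.

Only the reverse direction holds.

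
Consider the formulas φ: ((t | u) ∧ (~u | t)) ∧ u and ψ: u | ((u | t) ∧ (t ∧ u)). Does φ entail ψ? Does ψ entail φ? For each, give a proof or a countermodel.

Only the forward implication holds.

Converse. This fails. Under u = T, t = F, the left side is false but the right side is true.

Forward direction. Assume the antecedent. If u is true, u | ((u | t) ∧ (t ∧ u)) reduces to true regardless of the other variables. If u is false, the antecedent cannot hold. Either way u | ((u | t) ∧ (t ∧ u)) holds.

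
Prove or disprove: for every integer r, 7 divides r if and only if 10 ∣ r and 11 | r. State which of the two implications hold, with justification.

Forward direction. This fails: take r = 7. Certainly 7 ∣ 7, but 10 ∤ 7.

Converse. This fails: take r = 110. Both 10 ∣ 110 and 11 ∣ 110, yet 110 is not a multiple of 7 (since 110 = 15·7 + 5), so 7 ∤ 110.

(⇒) fails and (⇐) fails.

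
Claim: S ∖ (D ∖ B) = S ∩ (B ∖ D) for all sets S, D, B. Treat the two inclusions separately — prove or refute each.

(⊆) This inclusion fails. Take S = {1}, D = ∅, B = ∅; then 1 ∈ S ∖ (D ∖ B) but 1 ∉ S ∩ (B ∖ D).

(⊇) Let x ∈ S ∩ (B ∖ D). Then x ∈ S ∩ B and x ∉ D, from which x ∈ S ∖ (D ∖ B).

Only the reverse inclusion holds.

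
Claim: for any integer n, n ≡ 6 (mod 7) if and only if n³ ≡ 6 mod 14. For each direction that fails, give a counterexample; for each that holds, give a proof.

Both directions fail.

(⟹) This fails: take n = 13. Then 13 ≡ 6 (mod 7), but 13³ = 2197 ≡ 13 (mod 14), not 6.

(⟸) This fails: take n = 10. Then 10³ = 1000 ≡ 6 (mod 14), yet 10 ≡ 3 (mod 7), not 6.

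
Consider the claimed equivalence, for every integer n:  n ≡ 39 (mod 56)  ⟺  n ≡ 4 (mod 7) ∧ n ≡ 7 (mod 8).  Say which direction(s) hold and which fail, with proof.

Both directions hold.

[⇒] Suppose n ≡ 39 (mod 56); write n = 56j + 39. Since 7 ∣ 56, reducing mod 7 gives n ≡ 39 ≡ 4 (mod 7); since 8 ∣ 56, reducing mod 8 gives n ≡ 39 ≡ 7 (mod 8).

[⇐] Conversely, if n ≡ 4 (mod 7) and n ≡ 7 (mod 8), then by the Chinese remainder theorem n ≡ 39 (mod 56). This is exactly n ≡ 39 (mod 56).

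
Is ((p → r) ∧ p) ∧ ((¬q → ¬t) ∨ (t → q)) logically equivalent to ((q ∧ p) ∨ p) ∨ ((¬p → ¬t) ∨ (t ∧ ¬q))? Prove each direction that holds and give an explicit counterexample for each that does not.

(⇐) This fails. Under p = F, t = F, q = F, r = F, the left side is false but the right side is true.

(⇒) Assume the antecedent. If p is true, the consequent reduces to true regardless of the other variables. If p is false, the antecedent cannot hold. Either way the consequent holds.

Not equivalent: only (⇒) holds.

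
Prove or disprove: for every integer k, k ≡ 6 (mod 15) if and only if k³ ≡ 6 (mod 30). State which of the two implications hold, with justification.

Only the reverse direction holds.

Forward direction. This fails: take k = 21. Then 21 ≡ 6 (mod 15), but 21³ = 9261 ≡ 21 (mod 30), not 6.

Converse. The residues r modulo 30 with r³ ≡ 6 (mod 30) are exactly {6}, and each is ≡ 6 (mod 15).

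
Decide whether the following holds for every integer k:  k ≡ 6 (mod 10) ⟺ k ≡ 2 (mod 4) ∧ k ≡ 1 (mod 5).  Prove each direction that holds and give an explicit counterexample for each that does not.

(→) This fails: k = 16 gives 16 ≡ 6 (mod 10) but 16 ≡ 0 (mod 4), so the conjunction on the right does not hold.

(←) Conversely, if k ≡ 2 (mod 4) and k ≡ 1 (mod 5), then by the Chinese remainder theorem k ≡ 6 (mod 20). Since 6 ≡ 6 (mod 10) and 10 ∣ 20, we get k ≡ 6 (mod 10).

The forward direction fails; the converse holds.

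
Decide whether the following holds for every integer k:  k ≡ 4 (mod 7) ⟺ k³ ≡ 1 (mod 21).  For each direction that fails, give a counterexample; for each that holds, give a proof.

(⇒) fails and (⇐) fails.

(⇒) This fails: take k = 11. Then 11 ≡ 4 (mod 7), but 11³ = 1331 ≡ 8 (mod 21), not 1.

(⇐) This fails: take k = 1. Then 1³ = 1 ≡ 1 (mod 21), yet 1 ≡ 1 (mod 7), not 4.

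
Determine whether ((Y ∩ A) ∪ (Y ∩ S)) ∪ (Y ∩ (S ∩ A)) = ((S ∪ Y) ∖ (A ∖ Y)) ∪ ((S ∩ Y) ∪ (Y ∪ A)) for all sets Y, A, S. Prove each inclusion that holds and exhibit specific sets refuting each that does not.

(⊆) Let x ∈ ((Y ∩ A) ∪ (Y ∩ S)) ∪ (Y ∩ (S ∩ A)). Then either x ∈ Y ∩ A and x ∉ S; or x ∈ Y ∩ S and x ∉ A; or x ∈ Y ∩ A ∩ S. In each case x ∈ ((S ∪ Y) ∖ (A ∖ Y)) ∪ ((S ∩ Y) ∪ (Y ∪ A)), so ((Y ∩ A) ∪ (Y ∩ S)) ∪ (Y ∩ (S ∩ A)) ⊆ ((S ∪ Y) ∖ (A ∖ Y)) ∪ ((S ∩ Y) ∪ (Y ∪ A)).

(⊇) This inclusion fails. Take Y = {1}, A = ∅, S = ∅; then 1 ∈ ((S ∪ Y) ∖ (A ∖ Y)) ∪ ((S ∩ Y) ∪ (Y ∪ A)) but 1 ∉ ((Y ∩ A) ∪ (Y ∩ S)) ∪ (Y ∩ (S ∩ A)).

(⊆) holds; (⊇) fails.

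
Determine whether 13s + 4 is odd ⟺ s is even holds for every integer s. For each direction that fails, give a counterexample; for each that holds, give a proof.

(⇒) This fails: s = 5 gives 13s + 4 = 69, which is odd, but 5 is odd, not even.

(⇐) This also fails: s = 0 is even, but 13s + 4 = 4 is even, not odd.

Both directions fail.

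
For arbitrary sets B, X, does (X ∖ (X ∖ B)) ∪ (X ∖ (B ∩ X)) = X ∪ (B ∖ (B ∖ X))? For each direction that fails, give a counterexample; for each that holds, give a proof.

Both inclusions hold.

(⊆) Let x ∈ (X ∖ (X ∖ B)) ∪ (X ∖ (B ∩ X)). Then either x ∈ X and x ∉ B; or x ∈ B ∩ X. In each case x ∈ X ∪ (B ∖ (B ∖ X)), so (X ∖ (X ∖ B)) ∪ (X ∖ (B ∩ X)) ⊆ X ∪ (B ∖ (B ∖ X)).

(⊇) Let x ∈ X ∪ (B ∖ (B ∖ X)). Then either x ∈ X and x ∉ B; or x ∈ B ∩ X. In each case x ∈ (X ∖ (X ∖ B)) ∪ (X ∖ (B ∩ X)), so X ∪ (B ∖ (B ∖ X)) ⊆ (X ∖ (X ∖ B)) ∪ (X ∖ (B ∩ X)).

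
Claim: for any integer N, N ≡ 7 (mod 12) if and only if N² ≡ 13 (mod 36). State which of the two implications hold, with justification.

Neither direction holds.

(⇒) This fails: take N = 19. Then 19 ≡ 7 (mod 12), but 19² = 361 ≡ 1 (mod 36), not 13.

(⇐) This fails: take N = 11. Then 11² = 121 ≡ 13 (mod 36), yet 11 ≡ 11 (mod 12), not 7.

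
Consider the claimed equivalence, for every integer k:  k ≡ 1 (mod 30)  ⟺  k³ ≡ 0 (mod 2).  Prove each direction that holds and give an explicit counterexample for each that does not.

(⇒) This fails: take k = 1. Then 1 ≡ 1 (mod 30), but 1³ = 1 ≡ 1 (mod 2), not 0.

(⇐) This fails: take k = 0. Then 0³ = 0 ≡ 0 (mod 2), yet 0 ≡ 0 (mod 30), not 1.

Neither implication holds.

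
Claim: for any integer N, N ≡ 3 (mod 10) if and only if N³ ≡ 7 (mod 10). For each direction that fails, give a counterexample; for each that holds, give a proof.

Both directions hold; the statement is true.

(⟹) Suppose N ≡ 3 (mod 10). Write N = 10j + 3. Then (10j + 3)³ = 1000j³ + 900j² + 270j + 27 = 10(100j³ + 90j² + 27j + 2) + 7, so N³ ≡ 7 (mod 10).

(⟸) Conversely, suppose N³ ≡ 7 (mod 10). The only residue r in {0, …, 9} with r³ ≡ 7 (mod 10) is r = 3, so N ≡ 3 (mod 10).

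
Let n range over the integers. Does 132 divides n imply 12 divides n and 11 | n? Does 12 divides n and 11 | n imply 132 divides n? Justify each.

Both directions hold.

(→) If 132 ∣ n, write n = 132q. Since 132 = 11·12, n = 12·(11q), so 12 ∣ n; and since 132 = 12·11, n = 11·(12q), so 11 ∣ n.

(←) Suppose 12 ∣ n and 11 ∣ n. Any common multiple of 12 and 11 is a multiple of their lcm; here gcd(12, 11) = 1, so lcm(12, 11) = 12·11 = 132, so 132 ∣ n.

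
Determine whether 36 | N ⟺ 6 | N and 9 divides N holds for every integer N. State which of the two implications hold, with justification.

(⇒) If 36 ∣ N, write N = 36q. Since 36 = 6·6, N = 6·(6q), so 6 ∣ N; and since 36 = 4·9, N = 9·(4q), so 9 ∣ N.

(⇐) This fails: take N = 18. Both 6 ∣ 18 and 9 ∣ 18, yet 18 is not a multiple of 36 (since 18 = 0·36 + 18), so 36 ∤ 18.

The forward direction holds; the converse fails.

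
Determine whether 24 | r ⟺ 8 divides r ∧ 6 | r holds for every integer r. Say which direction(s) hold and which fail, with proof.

(⇒) If 24 ∣ r, write r = 24q. Since 24 = 3·8, r = 8·(3q), so 8 ∣ r; and since 24 = 4·6, r = 6·(4q), so 6 ∣ r.

(⇐) Suppose 8 ∣ r and 6 ∣ r. Any common multiple of 8 and 6 is a multiple of their lcm; here lcm(8, 6) = 8·6/gcd(8, 6) = 48/2 = 24, so 24 ∣ r.

Both directions hold; the statement is true.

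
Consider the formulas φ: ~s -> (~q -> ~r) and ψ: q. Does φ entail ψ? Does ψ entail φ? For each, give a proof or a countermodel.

Only the converse holds.

Forward direction. This fails. Under r = F, q = F, s = F, the left side is true but the right side is false.

Converse. Assume the antecedent. If r is true, the antecedent forces (r = T, q = T, s = F) or (r = T, q = T, s = T), and ~s -> (~q -> ~r) holds there. If r is false, ~s -> (~q -> ~r) reduces to true regardless of the other variables. Either way ~s -> (~q -> ~r) holds.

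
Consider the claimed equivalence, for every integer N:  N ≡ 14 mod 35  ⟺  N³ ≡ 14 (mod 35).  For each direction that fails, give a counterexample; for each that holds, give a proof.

Both directions hold; the statement is true.

(→) Suppose N ≡ 14 mod 35. Write N = 35j + 14. Then (35j + 14)³ = 42875j³ + 51450j² + 20580j + 2744 = 35(1225j³ + 1470j² + 588j + 78) + 14, so N³ ≡ 14 (mod 35).

(←) Conversely, suppose N³ ≡ 14 (mod 35). The only residue r in {0, …, 34} with r³ ≡ 14 (mod 35) is r = 14, so N ≡ 14 (mod 35).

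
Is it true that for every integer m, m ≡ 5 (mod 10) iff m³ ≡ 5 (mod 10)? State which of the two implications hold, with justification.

Equivalent; both directions hold.

[⇒] Suppose m ≡ 5 (mod 10). Write m = 10j + 5. Then (10j + 5)³ = 1000j³ + 1500j² + 750j + 125 = 10(100j³ + 150j² + 75j + 12) + 5, so m³ ≡ 5 (mod 10).

[⇐] For the converse, argue contrapositively. If m ≢ 5 (mod 10), then m is congruent to one of 0, 1, 2, 3, 4, 6, 7, 8, 9 modulo 10, and these give m³ ≡ 0, 1, 8, 7, 4, 6, 3, 2, 9 respectively — never 5.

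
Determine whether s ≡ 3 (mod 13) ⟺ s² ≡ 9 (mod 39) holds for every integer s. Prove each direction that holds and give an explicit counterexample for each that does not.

Neither implication holds.

(⇒) This fails: take s = 16. Then 16 ≡ 3 (mod 13), but 16² = 256 ≡ 22 (mod 39), not 9.

(⇐) This fails: take s = 36. Then 36² = 1296 ≡ 9 (mod 39), yet 36 ≡ 10 (mod 13), not 3.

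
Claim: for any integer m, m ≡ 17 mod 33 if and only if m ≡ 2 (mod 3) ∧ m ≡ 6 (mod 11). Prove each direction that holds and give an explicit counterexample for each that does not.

The biconditional holds.

(⟸) If m ≡ 2 (mod 3) and m ≡ 6 (mod 11), then by the Chinese remainder theorem m ≡ 17 (mod 33). This is exactly m ≡ 17 (mod 33).

(⟹) Suppose m ≡ 17 (mod 33); write m = 33j + 17. Since 3 ∣ 33, reducing mod 3 gives m ≡ 17 ≡ 2 (mod 3); since 11 ∣ 33, reducing mod 11 gives m ≡ 17 ≡ 6 (mod 11).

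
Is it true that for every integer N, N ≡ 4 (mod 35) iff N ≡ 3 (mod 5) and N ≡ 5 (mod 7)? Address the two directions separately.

Both directions fail.

(→) This fails: N = 4 gives 4 ≡ 4 (mod 35) but 4 ≡ 4 (mod 5), so the conjunction on the right does not hold.

(←) This fails: N = 33 satisfies both congruences on the right (33 ≡ 3 mod 5 and 33 ≡ 5 mod 7) yet 33 ≡ 33 (mod 35), not 4.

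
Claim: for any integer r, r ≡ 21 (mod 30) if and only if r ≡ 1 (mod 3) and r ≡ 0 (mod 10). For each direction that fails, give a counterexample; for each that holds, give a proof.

Neither implication holds.

[⇒] This fails: r = 21 gives 21 ≡ 21 (mod 30) but 21 ≡ 0 (mod 3), so the conjunction on the right does not hold.

[⇐] This fails: r = 10 satisfies both congruences on the right (10 ≡ 1 mod 3 and 10 ≡ 0 mod 10) yet 10 ≡ 10 (mod 30), not 21.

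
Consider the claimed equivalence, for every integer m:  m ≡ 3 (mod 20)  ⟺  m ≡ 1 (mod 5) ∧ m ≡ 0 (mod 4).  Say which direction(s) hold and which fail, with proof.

Both directions fail.

Forward direction. This fails: m = 3 gives 3 ≡ 3 (mod 20) but 3 ≡ 3 (mod 5), so the conjunction on the right does not hold.

Converse. This fails: m = 16 satisfies both congruences on the right (16 ≡ 1 mod 5 and 16 ≡ 0 mod 4) yet 16 ≡ 16 (mod 20), not 3.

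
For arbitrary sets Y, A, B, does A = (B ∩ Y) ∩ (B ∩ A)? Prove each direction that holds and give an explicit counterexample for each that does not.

(⊆) This inclusion fails. Take Y = ∅, A = {1}, B = ∅; then 1 ∈ A but 1 ∉ (B ∩ Y) ∩ (B ∩ A).

(⊇) Let x ∈ (B ∩ Y) ∩ (B ∩ A). Then x ∈ Y ∩ A ∩ B, from which x ∈ A.

The sets are not equal: only the reverse inclusion holds.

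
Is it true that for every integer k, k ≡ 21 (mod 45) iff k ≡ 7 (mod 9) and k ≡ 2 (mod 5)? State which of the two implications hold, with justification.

(⟹) This fails: k = 21 gives 21 ≡ 21 (mod 45) but 21 ≡ 3 (mod 9), so the conjunction on the right does not hold.

(⟸) This fails: k = 7 satisfies both congruences on the right (7 ≡ 7 mod 9 and 7 ≡ 2 mod 5) yet 7 ≡ 7 (mod 45), not 21.

(⇒) fails and (⇐) fails.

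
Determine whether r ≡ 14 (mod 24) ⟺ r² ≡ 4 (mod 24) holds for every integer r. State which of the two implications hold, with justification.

(⟹) Suppose r ≡ 14 (mod 24). Write r = 24j + 14. Then (24j + 14)² = 576j² + 672j + 196 = 24(24j² + 28j + 8) + 4, so r² ≡ 4 (mod 24).

(⟸) This fails: take r = 2. Then 2² = 4 ≡ 4 (mod 24), yet 2 ≡ 2 (mod 24), not 14.

(⇒) holds; (⇐) fails.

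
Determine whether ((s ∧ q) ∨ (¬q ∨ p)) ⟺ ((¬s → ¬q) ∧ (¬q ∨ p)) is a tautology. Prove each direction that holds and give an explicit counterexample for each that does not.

(⟸) Assume the antecedent. If p is true, (s ∧ q) ∨ (¬q ∨ p) reduces to true regardless of the other variables. If p is false, the antecedent forces (p = F, q = F, s = F) or (p = F, q = F, s = T), and (s ∧ q) ∨ (¬q ∨ p) holds there. Either way (s ∧ q) ∨ (¬q ∨ p) holds.

(⟹) This fails. Under p = T, q = T, s = F, the left side is true but the right side is false.

The forward direction fails; the converse holds.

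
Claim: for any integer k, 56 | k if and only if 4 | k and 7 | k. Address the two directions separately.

Only the forward implication holds.

(→) If 56 ∣ k, write k = 56q. Since 56 = 14·4, k = 4·(14q), so 4 ∣ k; and since 56 = 8·7, k = 7·(8q), so 7 ∣ k.

(←) This fails: take k = 28. Both 4 ∣ 28 and 7 ∣ 28, yet 28 is not a multiple of 56 (since 28 = 0·56 + 28), so 56 ∤ 28.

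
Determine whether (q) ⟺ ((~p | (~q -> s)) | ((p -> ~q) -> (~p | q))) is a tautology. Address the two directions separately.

[⇐] This fails. Under q = F, p = F, s = F, the left side is false but the right side is true.

[⇒] Assume the antecedent. If q is true, the consequent reduces to true regardless of the other variables. If q is false, the antecedent cannot hold. Either way the consequent holds.

Only the forward implication holds.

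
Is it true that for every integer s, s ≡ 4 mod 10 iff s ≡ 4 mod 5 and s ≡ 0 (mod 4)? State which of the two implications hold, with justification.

The forward direction fails; the converse holds.

(⟹) This fails: s = 14 gives 14 ≡ 4 (mod 10) but 14 ≡ 2 (mod 4), so the conjunction on the right does not hold.

(⟸) Conversely, if s ≡ 4 (mod 5) and s ≡ 0 (mod 4), then by the Chinese remainder theorem s ≡ 4 (mod 20). Since 4 ≡ 4 (mod 10) and 10 ∣ 20, we get s ≡ 4 (mod 10).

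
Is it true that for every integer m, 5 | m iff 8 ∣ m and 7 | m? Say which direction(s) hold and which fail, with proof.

Neither implication holds.

[⇒] This fails: take m = 5. Certainly 5 ∣ 5, but 8 ∤ 5.

[⇐] This fails: take m = 56. Both 8 ∣ 56 and 7 ∣ 56, yet 56 is not a multiple of 5 (since 56 = 11·5 + 1), so 5 ∤ 56.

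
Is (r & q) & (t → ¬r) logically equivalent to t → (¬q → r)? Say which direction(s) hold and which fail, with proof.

(⇒) holds; (⇐) fails.

(⟹) Assume the antecedent. If t is true, the antecedent cannot hold. If t is false, t → (¬q → r) reduces to true regardless of the other variables. Either way t → (¬q → r) holds.

(⟸) This fails. Under t = F, r = F, q = F, the left side is false but the right side is true.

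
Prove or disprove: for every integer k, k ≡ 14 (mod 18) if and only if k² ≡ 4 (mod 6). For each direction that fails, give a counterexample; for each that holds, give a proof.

[⇒] Suppose k ≡ 14 (mod 18). Then k² ≡ 14² = 196 (mod 18), and since 6 ∣ 18, also k² ≡ 4 (mod 6).

[⇐] This fails: take k = 2. Then 2² = 4 ≡ 4 (mod 6), yet 2 ≡ 2 (mod 18), not 14.

Not equivalent: only (⇒) holds.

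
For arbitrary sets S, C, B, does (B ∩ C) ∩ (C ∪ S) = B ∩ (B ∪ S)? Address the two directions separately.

Forward inclusion. Let x ∈ (B ∩ C) ∩ (C ∪ S). Then either x ∈ C ∩ B and x ∉ S; or x ∈ S ∩ C ∩ B. In each case x ∈ B ∩ (B ∪ S), so (B ∩ C) ∩ (C ∪ S) ⊆ B ∩ (B ∪ S).

Reverse inclusion. This inclusion fails. Take S = ∅, C = ∅, B = {1}; then 1 ∈ B ∩ (B ∪ S) but 1 ∉ (B ∩ C) ∩ (C ∪ S).

Only the forward inclusion holds.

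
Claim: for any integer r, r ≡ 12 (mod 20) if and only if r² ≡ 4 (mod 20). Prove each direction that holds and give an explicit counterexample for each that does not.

Converse. This fails: take r = 2. Then 2² = 4 ≡ 4 (mod 20), yet 2 ≡ 2 (mod 20), not 12.

Forward direction. Suppose r ≡ 12 (mod 20). Write r = 20j + 12. Then (20j + 12)² = 400j² + 480j + 144 = 20(20j² + 24j + 7) + 4, so r² ≡ 4 (mod 20).

Not equivalent: only (⇒) holds.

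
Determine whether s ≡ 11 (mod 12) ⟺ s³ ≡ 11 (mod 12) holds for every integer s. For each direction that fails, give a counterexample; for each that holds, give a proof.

(⇒) Suppose s ≡ 11 (mod 12). Write s = 12j + 11. Then (12j + 11)³ = 1728j³ + 4752j² + 4356j + 1331 = 12(144j³ + 396j² + 363j + 110) + 11, so s³ ≡ 11 (mod 12).

(⇐) For the converse, argue contrapositively. If s ≢ 11 (mod 12), then s is congruent to one of 0, 1, 2, 3, 4, 5, 6, 7, 8, 9, 10 modulo 12, and these give s³ ≡ 0, 1, 8, 3, 4, 5, 0, 7, 8, 9, 4 respectively — never 11.

Both implications hold.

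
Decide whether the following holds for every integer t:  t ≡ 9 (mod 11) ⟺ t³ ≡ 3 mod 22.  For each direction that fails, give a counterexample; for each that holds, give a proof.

Only the reverse direction holds.

Forward direction. This fails: take t = 20. Then 20 ≡ 9 (mod 11), but 20³ = 8000 ≡ 14 (mod 22), not 3.

Converse. The residues r modulo 22 with r³ ≡ 3 (mod 22) are exactly {9}, and each is ≡ 9 (mod 11).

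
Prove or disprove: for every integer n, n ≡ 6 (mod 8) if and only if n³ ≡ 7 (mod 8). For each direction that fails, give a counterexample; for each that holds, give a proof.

Forward direction. This fails: take n = 6. Then 6 ≡ 6 (mod 8), but 6³ = 216 ≡ 0 (mod 8), not 7.

Converse. This fails: take n = 7. Then 7³ = 343 ≡ 7 (mod 8), yet 7 ≡ 7 (mod 8), not 6.

Both directions fail.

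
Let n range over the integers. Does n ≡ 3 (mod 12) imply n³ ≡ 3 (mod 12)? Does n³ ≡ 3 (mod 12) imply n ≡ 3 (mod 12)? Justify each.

(→) Suppose n ≡ 3 (mod 12). Write n = 12j + 3. Then (12j + 3)³ = 1728j³ + 1296j² + 324j + 27 = 12(144j³ + 108j² + 27j + 2) + 3, so n³ ≡ 3 (mod 12).

(←) For the converse, argue contrapositively. If n ≢ 3 (mod 12), then n is congruent to one of 0, 1, 2, 4, 5, 6, 7, 8, 9, 10, 11 modulo 12, and these give n³ ≡ 0, 1, 8, 4, 5, 0, 7, 8, 9, 4, 11 respectively — never 3.

Both implications hold.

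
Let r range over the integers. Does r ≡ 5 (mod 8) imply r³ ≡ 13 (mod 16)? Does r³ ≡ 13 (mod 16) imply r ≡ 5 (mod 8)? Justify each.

Only the reverse direction holds.

[⇒] This fails: take r = 13. Then 13 ≡ 5 (mod 8), but 13³ = 2197 ≡ 5 (mod 16), not 13.

[⇐] Conversely, the residues r modulo 16 with r³ ≡ 13 (mod 16) are exactly {5}, and each is ≡ 5 (mod 8).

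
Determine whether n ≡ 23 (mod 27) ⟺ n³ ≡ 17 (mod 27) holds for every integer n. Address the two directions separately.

The forward direction holds; the converse fails.

(⟹) Suppose n ≡ 23 (mod 27). Write n = 27j + 23. Then (27j + 23)³ = 19683j³ + 50301j² + 42849j + 12167 = 27(729j³ + 1863j² + 1587j + 450) + 17, so n³ ≡ 17 (mod 27).

(⟸) This fails: take n = 5. Then 5³ = 125 ≡ 17 (mod 27), yet 5 ≡ 5 (mod 27), not 23.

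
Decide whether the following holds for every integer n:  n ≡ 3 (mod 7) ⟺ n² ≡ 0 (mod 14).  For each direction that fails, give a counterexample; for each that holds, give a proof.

Both directions fail.

(⇒) This fails: take n = 3. Then 3 ≡ 3 (mod 7), but 3² = 9 ≡ 9 (mod 14), not 0.

(⇐) This fails: take n = 0. Then 0² = 0 ≡ 0 (mod 14), yet 0 ≡ 0 (mod 7), not 3.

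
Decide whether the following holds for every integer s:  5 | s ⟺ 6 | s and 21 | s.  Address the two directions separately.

Neither implication holds.

Forward direction. This fails: take s = 5. Certainly 5 ∣ 5, but 6 ∤ 5.

Converse. This fails: take s = 42. Both 6 ∣ 42 and 21 ∣ 42, yet 42 is not a multiple of 5 (since 42 = 8·5 + 2), so 5 ∤ 42.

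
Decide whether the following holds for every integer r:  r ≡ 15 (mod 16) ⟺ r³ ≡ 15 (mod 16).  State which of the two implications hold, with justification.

(⇐) Suppose r³ ≡ 15 (mod 16). The only residue r in {0, …, 15} with r³ ≡ 15 (mod 16) is r = 15, so r ≡ 15 (mod 16).

(⇒) Suppose r ≡ 15 (mod 16). Write r = 16j + 15. Then (16j + 15)³ = 4096j³ + 11520j² + 10800j + 3375 = 16(256j³ + 720j² + 675j + 210) + 15, so r³ ≡ 15 (mod 16).

Both directions hold; the statement is true.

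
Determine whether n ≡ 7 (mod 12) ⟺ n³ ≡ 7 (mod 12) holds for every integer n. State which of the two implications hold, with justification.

Both implications hold.

Forward direction. Suppose n ≡ 7 (mod 12). Write n = 12j + 7. Then (12j + 7)³ = 1728j³ + 3024j² + 1764j + 343 = 12(144j³ + 252j² + 147j + 28) + 7, so n³ ≡ 7 (mod 12).

Converse. Suppose n³ ≡ 7 (mod 12). The only residue r in {0, …, 11} with r³ ≡ 7 (mod 12) is r = 7, so n ≡ 7 (mod 12).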